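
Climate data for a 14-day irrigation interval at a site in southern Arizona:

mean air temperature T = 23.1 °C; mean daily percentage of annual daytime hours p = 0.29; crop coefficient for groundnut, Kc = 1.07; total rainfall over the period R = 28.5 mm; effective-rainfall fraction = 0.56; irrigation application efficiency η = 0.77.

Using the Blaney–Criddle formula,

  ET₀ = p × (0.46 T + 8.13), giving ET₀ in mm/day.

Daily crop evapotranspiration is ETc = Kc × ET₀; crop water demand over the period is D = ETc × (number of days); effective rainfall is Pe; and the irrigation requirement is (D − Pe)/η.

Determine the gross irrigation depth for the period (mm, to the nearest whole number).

85 mm

ET₀ = 0.29 × (0.46 × 23.1 + 8.13) = 0.29 × 18.756 = 5.4392 mm/d
ETc = Kc × ET₀ = 1.07 × 5.4392 = 5.8199 mm/d
Crop demand D = ETc × 14 d = 5.8199 × 14 = 81.479 mm
Pe = 0.56 × 28.5 = 15.960 mm
D − Pe = 81.479 − 15.960 = 65.519 mm
Gross irrigation = 65.519 / 0.77 = 85.090 mm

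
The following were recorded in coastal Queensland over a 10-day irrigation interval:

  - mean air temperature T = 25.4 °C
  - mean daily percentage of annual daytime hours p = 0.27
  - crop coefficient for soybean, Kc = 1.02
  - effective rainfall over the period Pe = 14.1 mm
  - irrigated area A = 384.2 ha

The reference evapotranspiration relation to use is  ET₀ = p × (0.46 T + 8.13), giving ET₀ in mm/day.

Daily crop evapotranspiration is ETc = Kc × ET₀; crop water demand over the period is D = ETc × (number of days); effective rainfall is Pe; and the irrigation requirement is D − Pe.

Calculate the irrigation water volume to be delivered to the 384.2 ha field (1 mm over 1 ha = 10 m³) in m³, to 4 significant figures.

155500 m³

ET₀ = 0.27 × (0.46 × 25.4 + 8.13) = 0.27 × 19.814 = 5.3498 mm/d
ETc = Kc × ET₀ = 1.02 × 5.3498 = 5.4568 mm/d
Crop demand D = ETc × 10 d = 5.4568 × 10 = 54.568 mm
D − Pe = 54.568 − 14.1 = 40.468 mm
Volume = 40.468 mm × 384.2 ha × 10 = 155478.1 m³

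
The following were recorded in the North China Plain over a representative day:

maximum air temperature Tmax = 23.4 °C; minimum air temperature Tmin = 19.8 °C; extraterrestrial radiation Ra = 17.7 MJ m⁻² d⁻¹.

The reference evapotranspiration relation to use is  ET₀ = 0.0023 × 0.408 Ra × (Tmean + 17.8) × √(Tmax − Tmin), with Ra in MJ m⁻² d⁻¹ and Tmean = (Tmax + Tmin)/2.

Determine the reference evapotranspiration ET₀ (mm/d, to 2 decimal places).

Tmean = (23.4 + 19.8)/2 = 21.60 °C
0.408 Ra = 0.408 × 17.7 = 7.2216 mm/d equivalent
ET₀ = 0.0023 × 7.2216 × (21.60 + 17.8) × √3.6 = 0.0023 × 7.2216 × 39.40 × 1.8974 = 1.2417 mm/d

1.24 mm/d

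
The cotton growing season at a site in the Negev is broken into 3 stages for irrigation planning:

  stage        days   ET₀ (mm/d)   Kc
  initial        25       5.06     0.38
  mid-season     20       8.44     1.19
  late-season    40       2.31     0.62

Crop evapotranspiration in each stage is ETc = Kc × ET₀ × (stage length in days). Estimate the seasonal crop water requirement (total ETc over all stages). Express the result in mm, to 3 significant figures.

initial: 0.38 × 5.06 × 25 = 48.07 mm
mid-season: 1.19 × 8.44 × 20 = 200.87 mm
late-season: 0.62 × 2.31 × 40 = 57.29 mm
Seasonal total = 306.23 mm

306 mm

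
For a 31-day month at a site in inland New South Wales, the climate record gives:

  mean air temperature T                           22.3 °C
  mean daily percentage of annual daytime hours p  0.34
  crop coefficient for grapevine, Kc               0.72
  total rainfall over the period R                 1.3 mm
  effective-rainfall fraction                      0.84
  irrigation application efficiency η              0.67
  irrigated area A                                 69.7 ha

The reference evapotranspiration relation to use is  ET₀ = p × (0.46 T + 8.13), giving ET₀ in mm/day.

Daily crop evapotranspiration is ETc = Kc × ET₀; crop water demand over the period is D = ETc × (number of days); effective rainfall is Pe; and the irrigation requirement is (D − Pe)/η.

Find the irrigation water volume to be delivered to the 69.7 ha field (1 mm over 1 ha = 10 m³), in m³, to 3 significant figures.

144000 m³

ET₀ = 0.34 × (0.46 × 22.3 + 8.13) = 0.34 × 18.388 = 6.2519 mm/d
ETc = Kc × ET₀ = 0.72 × 6.2519 = 4.5014 mm/d
Crop demand D = ETc × 31 d = 4.5014 × 31 = 139.543 mm
Pe = 0.84 × 1.3 = 1.092 mm
D − Pe = 139.543 − 1.092 = 138.451 mm
Gross irrigation = 138.451 / 0.67 = 206.643 mm
Volume = 206.643 mm × 69.7 ha × 10 = 144030.2 m³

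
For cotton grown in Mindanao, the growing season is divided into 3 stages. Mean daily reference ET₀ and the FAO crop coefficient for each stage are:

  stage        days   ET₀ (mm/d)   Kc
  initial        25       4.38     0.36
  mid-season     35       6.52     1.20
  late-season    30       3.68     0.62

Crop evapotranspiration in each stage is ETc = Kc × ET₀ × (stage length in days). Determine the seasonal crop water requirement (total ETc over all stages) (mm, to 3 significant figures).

382 mm

initial: 0.36 × 4.38 × 25 = 39.42 mm
mid-season: 1.20 × 6.52 × 35 = 273.84 mm
late-season: 0.62 × 3.68 × 30 = 68.45 mm
Seasonal total = 381.71 mm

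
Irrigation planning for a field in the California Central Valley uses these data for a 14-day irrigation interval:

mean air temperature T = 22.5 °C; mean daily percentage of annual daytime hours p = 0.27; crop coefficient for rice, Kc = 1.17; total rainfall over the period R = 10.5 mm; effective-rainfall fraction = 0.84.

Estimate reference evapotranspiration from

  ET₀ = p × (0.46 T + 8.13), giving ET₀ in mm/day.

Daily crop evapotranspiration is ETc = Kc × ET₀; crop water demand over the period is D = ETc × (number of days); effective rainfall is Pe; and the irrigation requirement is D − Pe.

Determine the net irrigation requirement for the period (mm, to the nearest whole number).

ET₀ = 0.27 × (0.46 × 22.5 + 8.13) = 0.27 × 18.480 = 4.9896 mm/d
ETc = Kc × ET₀ = 1.17 × 4.9896 = 5.8378 mm/d
Crop demand D = ETc × 14 d = 5.8378 × 14 = 81.729 mm
Pe = 0.84 × 10.5 = 8.820 mm
D − Pe = 81.729 − 8.820 = 72.909 mm

73 mm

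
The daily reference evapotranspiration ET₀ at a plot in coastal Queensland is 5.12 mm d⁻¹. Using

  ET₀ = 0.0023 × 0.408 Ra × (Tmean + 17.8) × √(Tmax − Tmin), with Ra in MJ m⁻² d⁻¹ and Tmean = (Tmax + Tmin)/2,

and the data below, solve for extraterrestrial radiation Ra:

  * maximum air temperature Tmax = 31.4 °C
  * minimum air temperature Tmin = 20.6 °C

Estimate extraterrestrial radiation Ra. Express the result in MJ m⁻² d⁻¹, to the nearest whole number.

Tmean = (31.4+20.6)/2 = 26.00 °C; ΔT = 10.8
Ra = ET₀ / [0.0023 × 0.408 × (Tmean+17.8) × √ΔT]
   = 5.12 / (0.0023 × 0.408 × 43.80 × 3.2863) = 37.905 MJ m⁻² d⁻¹

38 MJ m⁻² d⁻¹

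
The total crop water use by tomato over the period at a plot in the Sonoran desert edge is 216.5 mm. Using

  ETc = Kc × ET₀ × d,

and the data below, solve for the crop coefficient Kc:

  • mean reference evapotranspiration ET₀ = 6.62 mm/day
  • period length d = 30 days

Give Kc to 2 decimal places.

1.09

ETc = Kc × ET₀ × d  ⇒  Kc = ETc / (ET₀ × d)
Kc = 216.5 / (6.62 × 30) = 216.5 / 198.60 = 1.0901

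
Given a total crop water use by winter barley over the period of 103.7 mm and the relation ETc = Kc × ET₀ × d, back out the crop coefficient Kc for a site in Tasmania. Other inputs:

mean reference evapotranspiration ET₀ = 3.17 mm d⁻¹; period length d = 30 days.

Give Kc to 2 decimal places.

1.09

ETc = Kc × ET₀ × d  ⇒  Kc = ETc / (ET₀ × d)
Kc = 103.7 / (3.17 × 30) = 103.7 / 95.10 = 1.0904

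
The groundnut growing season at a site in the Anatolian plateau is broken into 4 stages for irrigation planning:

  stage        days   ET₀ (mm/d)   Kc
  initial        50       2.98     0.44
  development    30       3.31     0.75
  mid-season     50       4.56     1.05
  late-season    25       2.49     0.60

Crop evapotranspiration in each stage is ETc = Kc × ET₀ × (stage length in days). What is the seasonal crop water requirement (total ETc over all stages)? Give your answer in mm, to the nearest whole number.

417 mm

initial: 0.44 × 2.98 × 50 = 65.56 mm
development: 0.75 × 3.31 × 30 = 74.48 mm
mid-season: 1.05 × 4.56 × 50 = 239.40 mm
late-season: 0.60 × 2.49 × 25 = 37.35 mm
Seasonal total = 416.79 mm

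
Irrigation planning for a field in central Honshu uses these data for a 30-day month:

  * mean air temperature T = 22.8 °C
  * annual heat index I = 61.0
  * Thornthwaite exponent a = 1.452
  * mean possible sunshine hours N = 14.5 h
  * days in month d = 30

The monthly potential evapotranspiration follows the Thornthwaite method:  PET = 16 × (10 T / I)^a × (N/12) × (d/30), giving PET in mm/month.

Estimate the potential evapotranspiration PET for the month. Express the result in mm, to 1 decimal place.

131.1 mm

10T/I = 10 × 22.8 / 61.0 = 3.7377
(10T/I)^a = 3.7377^1.452 = 6.7830
Uncorrected PET = 16 × 6.7830 = 108.528 mm
Correction = (N/12)(d/30) = (14.5/12)(30/30) = 1.2083
PET = 108.528 × 1.2083 = 131.134 mm/month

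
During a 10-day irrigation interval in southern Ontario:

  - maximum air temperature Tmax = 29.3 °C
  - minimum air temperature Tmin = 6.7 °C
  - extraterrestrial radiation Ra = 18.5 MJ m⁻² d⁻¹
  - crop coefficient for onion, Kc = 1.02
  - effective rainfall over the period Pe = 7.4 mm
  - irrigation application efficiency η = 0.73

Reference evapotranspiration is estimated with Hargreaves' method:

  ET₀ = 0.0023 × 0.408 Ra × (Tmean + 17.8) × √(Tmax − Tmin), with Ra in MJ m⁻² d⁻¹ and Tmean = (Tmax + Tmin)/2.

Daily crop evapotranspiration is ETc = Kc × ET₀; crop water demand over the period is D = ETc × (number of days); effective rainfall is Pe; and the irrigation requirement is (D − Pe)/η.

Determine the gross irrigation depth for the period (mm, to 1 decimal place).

31.1 mm

Tmean = (29.3 + 6.7)/2 = 18.00 °C
0.408 Ra = 0.408 × 18.5 = 7.5480 mm/d equivalent
ET₀ = 0.0023 × 7.5480 × (18.00 + 17.8) × √22.6 = 0.0023 × 7.5480 × 35.80 × 4.7539 = 2.9546 mm/d
ETc = Kc × ET₀ = 1.02 × 2.9546 = 3.0137 mm/d
Crop demand D = ETc × 10 d = 3.0137 × 10 = 30.137 mm
D − Pe = 30.137 − 7.4 = 22.737 mm
Gross irrigation = 22.737 / 0.73 = 31.147 mm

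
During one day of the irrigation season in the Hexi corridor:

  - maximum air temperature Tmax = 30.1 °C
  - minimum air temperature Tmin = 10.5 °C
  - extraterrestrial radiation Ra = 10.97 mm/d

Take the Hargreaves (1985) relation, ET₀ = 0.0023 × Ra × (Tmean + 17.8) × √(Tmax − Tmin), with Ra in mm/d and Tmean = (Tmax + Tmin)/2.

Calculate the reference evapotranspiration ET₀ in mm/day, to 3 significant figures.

Tmean = (30.1 + 10.5)/2 = 20.30 °C
ET₀ = 0.0023 × 10.97 × (20.30 + 17.8) × √19.6 = 0.0023 × 10.97 × 38.10 × 4.4272 = 4.2559 mm/d

4.26 mm/day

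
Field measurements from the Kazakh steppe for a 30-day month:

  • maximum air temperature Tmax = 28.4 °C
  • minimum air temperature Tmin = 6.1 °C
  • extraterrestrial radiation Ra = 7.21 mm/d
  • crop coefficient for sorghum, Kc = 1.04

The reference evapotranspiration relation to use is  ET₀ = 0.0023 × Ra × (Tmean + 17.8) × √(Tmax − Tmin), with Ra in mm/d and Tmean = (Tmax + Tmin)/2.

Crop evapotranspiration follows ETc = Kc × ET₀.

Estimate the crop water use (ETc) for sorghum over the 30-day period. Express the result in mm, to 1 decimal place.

Tmean = (28.4 + 6.1)/2 = 17.25 °C
ET₀ = 0.0023 × 7.21 × (17.25 + 17.8) × √22.3 = 0.0023 × 7.21 × 35.05 × 4.7223 = 2.7448 mm/d
ETc = Kc × ET₀ = 1.04 × 2.7448 = 2.8546 mm/d
Over 30 days: 2.8546 × 30 = 85.638 mm

85.6 mm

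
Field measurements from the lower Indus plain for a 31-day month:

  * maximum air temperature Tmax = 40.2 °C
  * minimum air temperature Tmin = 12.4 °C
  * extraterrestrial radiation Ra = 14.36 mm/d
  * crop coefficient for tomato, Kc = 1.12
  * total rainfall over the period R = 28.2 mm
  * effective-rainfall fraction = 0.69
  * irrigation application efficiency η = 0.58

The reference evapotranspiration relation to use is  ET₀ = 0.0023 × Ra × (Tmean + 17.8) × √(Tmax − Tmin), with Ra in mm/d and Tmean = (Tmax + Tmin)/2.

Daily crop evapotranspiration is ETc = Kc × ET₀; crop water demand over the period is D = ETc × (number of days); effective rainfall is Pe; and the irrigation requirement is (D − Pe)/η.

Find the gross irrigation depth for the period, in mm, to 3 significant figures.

426 mm

Tmean = (40.2 + 12.4)/2 = 26.30 °C
ET₀ = 0.0023 × 14.36 × (26.30 + 17.8) × √27.8 = 0.0023 × 14.36 × 44.10 × 5.2726 = 7.6797 mm/d
ETc = Kc × ET₀ = 1.12 × 7.6797 = 8.6013 mm/d
Crop demand D = ETc × 31 d = 8.6013 × 31 = 266.640 mm
Pe = 0.69 × 28.2 = 19.458 mm
D − Pe = 266.640 − 19.458 = 247.182 mm
Gross irrigation = 247.182 / 0.58 = 426.176 mm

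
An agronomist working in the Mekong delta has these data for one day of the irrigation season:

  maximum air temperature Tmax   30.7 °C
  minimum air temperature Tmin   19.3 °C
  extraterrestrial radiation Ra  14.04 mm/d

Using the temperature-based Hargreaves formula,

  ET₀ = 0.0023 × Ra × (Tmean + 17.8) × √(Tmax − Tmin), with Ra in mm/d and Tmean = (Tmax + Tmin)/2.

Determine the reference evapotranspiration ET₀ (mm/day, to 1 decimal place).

Tmean = (30.7 + 19.3)/2 = 25.00 °C
ET₀ = 0.0023 × 14.04 × (25.00 + 17.8) × √11.4 = 0.0023 × 14.04 × 42.80 × 3.3764 = 4.6665 mm/d

4.7 mm/day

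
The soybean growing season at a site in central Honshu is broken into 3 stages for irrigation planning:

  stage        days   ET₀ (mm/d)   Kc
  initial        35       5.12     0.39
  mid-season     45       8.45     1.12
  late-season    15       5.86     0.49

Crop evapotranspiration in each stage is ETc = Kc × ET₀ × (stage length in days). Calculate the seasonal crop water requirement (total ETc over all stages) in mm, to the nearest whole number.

539 mm

initial: 0.39 × 5.12 × 35 = 69.89 mm
mid-season: 1.12 × 8.45 × 45 = 425.88 mm
late-season: 0.49 × 5.86 × 15 = 43.07 mm
Seasonal total = 538.84 mm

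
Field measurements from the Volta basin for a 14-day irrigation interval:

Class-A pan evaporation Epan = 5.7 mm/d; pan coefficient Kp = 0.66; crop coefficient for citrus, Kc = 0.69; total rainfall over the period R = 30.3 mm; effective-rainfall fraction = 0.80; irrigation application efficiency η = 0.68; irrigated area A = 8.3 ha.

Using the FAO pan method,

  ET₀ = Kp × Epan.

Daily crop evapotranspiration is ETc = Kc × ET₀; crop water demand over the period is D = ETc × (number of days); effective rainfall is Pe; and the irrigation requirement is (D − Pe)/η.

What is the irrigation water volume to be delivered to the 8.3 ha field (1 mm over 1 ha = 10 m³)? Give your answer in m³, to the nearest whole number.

1477 m³

ET₀ = 0.66 × 5.7 = 3.7620 mm/d
ETc = Kc × ET₀ = 0.69 × 3.7620 = 2.5958 mm/d
Crop demand D = ETc × 14 d = 2.5958 × 14 = 36.341 mm
Pe = 0.80 × 30.3 = 24.240 mm
D − Pe = 36.341 − 24.240 = 12.101 mm
Gross irrigation = 12.101 / 0.68 = 17.796 mm
Volume = 17.796 mm × 8.3 ha × 10 = 1477.1 m³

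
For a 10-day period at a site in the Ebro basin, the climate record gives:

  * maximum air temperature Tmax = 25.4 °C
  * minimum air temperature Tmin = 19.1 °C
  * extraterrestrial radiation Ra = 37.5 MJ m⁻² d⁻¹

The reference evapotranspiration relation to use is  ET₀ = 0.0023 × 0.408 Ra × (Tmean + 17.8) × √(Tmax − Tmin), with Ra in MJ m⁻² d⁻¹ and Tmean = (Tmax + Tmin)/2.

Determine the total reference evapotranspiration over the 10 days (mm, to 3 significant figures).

35.4 mm

Tmean = (25.4 + 19.1)/2 = 22.25 °C
0.408 Ra = 0.408 × 37.5 = 15.3000 mm/d equivalent
ET₀ = 0.0023 × 15.3000 × (22.25 + 17.8) × √6.3 = 0.0023 × 15.3000 × 40.05 × 2.5100 = 3.5375 mm/d
Over 10 days: 3.5375 × 10 = 35.375 mm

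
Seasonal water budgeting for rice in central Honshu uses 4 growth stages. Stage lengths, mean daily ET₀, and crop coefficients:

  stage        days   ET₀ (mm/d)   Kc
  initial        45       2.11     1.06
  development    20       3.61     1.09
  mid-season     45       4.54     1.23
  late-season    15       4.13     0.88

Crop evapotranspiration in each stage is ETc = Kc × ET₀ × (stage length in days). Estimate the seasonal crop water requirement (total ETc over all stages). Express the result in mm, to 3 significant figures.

485 mm

initial: 1.06 × 2.11 × 45 = 100.65 mm
development: 1.09 × 3.61 × 20 = 78.70 mm
mid-season: 1.23 × 4.54 × 45 = 251.29 mm
late-season: 0.88 × 4.13 × 15 = 54.52 mm
Seasonal total = 485.16 mm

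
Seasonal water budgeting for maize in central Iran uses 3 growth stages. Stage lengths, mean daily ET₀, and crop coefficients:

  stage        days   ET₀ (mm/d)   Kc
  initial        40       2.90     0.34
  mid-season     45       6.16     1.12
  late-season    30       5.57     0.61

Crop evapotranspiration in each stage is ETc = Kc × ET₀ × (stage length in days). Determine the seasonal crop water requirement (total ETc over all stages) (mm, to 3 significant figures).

452 mm

initial: 0.34 × 2.90 × 40 = 39.44 mm
mid-season: 1.12 × 6.16 × 45 = 310.46 mm
late-season: 0.61 × 5.57 × 30 = 101.93 mm
Seasonal total = 451.83 mm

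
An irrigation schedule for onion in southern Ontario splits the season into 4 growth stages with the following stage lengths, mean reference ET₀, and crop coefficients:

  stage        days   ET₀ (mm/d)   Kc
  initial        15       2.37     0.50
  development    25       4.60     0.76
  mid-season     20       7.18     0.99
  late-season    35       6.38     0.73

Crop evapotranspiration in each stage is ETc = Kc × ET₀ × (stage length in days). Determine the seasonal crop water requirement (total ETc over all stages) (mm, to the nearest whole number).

initial: 0.50 × 2.37 × 15 = 17.78 mm
development: 0.76 × 4.60 × 25 = 87.40 mm
mid-season: 0.99 × 7.18 × 20 = 142.16 mm
late-season: 0.73 × 6.38 × 35 = 163.01 mm
Seasonal total = 410.35 mm

410 mm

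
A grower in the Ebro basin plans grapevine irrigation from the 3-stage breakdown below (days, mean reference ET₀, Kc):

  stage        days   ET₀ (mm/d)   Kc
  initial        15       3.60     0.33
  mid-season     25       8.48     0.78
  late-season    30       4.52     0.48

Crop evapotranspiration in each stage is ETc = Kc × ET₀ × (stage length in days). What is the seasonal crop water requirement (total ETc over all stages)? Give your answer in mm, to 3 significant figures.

initial: 0.33 × 3.60 × 15 = 17.82 mm
mid-season: 0.78 × 8.48 × 25 = 165.36 mm
late-season: 0.48 × 4.52 × 30 = 65.09 mm
Seasonal total = 248.27 mm

248 mm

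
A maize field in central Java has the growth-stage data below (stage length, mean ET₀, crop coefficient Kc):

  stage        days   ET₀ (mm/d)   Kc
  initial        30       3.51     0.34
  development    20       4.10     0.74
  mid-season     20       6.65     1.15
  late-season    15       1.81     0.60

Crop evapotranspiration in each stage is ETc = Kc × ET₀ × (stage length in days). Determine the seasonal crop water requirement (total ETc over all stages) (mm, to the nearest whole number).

initial: 0.34 × 3.51 × 30 = 35.80 mm
development: 0.74 × 4.10 × 20 = 60.68 mm
mid-season: 1.15 × 6.65 × 20 = 152.95 mm
late-season: 0.60 × 1.81 × 15 = 16.29 mm
Seasonal total = 265.72 mm

266 mm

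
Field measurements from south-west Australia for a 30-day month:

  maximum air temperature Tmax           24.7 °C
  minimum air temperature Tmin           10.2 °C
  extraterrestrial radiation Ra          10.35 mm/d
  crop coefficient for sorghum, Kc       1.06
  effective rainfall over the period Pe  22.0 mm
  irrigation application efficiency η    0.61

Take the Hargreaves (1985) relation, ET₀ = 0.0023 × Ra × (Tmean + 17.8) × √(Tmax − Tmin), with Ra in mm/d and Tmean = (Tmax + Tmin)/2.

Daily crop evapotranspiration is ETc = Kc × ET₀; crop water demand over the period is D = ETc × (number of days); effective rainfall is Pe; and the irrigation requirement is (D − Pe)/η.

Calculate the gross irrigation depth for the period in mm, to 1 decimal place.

Tmean = (24.7 + 10.2)/2 = 17.45 °C
ET₀ = 0.0023 × 10.35 × (17.45 + 17.8) × √14.5 = 0.0023 × 10.35 × 35.25 × 3.8079 = 3.1953 mm/d
ETc = Kc × ET₀ = 1.06 × 3.1953 = 3.3870 mm/d
Crop demand D = ETc × 30 d = 3.3870 × 30 = 101.610 mm
D − Pe = 101.610 − 22.0 = 79.610 mm
Gross irrigation = 79.610 / 0.61 = 130.508 mm

130.5 mm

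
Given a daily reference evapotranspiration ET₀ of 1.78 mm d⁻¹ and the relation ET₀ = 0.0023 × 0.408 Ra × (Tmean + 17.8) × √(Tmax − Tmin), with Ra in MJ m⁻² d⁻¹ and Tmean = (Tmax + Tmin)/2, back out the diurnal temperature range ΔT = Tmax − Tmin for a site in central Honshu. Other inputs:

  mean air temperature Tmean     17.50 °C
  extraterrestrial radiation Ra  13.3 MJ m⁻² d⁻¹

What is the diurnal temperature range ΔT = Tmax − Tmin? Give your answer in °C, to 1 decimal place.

√ΔT = ET₀ / [0.0023 × 0.408 × Ra × (Tmean+17.8)] = 1.78 / (0.0023 × 5.4264 × 35.30) = 4.0402
ΔT = 4.0402² = 16.323 °C

16.3 °C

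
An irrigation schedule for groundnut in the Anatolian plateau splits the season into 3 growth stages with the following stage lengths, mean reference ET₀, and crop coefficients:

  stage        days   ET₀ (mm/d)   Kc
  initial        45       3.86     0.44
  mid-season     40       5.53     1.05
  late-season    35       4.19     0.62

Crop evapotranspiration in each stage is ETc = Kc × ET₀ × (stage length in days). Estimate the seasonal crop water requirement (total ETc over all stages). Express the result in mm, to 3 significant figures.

initial: 0.44 × 3.86 × 45 = 76.43 mm
mid-season: 1.05 × 5.53 × 40 = 232.26 mm
late-season: 0.62 × 4.19 × 35 = 90.92 mm
Seasonal total = 399.61 mm

400 mm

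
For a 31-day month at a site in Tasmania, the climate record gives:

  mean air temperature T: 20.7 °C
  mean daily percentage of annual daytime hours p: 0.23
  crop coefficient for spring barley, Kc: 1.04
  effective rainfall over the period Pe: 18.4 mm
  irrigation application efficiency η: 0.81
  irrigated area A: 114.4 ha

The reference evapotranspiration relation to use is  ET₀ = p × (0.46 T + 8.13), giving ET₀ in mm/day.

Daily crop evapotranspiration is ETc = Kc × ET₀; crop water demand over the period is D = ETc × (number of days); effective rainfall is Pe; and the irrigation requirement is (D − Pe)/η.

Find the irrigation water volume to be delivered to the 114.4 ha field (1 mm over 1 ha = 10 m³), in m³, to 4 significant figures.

ET₀ = 0.23 × (0.46 × 20.7 + 8.13) = 0.23 × 17.652 = 4.0600 mm/d
ETc = Kc × ET₀ = 1.04 × 4.0600 = 4.2224 mm/d
Crop demand D = ETc × 31 d = 4.2224 × 31 = 130.894 mm
D − Pe = 130.894 − 18.4 = 112.494 mm
Gross irrigation = 112.494 / 0.81 = 138.881 mm
Volume = 138.881 mm × 114.4 ha × 10 = 158879.9 m³

158900 m³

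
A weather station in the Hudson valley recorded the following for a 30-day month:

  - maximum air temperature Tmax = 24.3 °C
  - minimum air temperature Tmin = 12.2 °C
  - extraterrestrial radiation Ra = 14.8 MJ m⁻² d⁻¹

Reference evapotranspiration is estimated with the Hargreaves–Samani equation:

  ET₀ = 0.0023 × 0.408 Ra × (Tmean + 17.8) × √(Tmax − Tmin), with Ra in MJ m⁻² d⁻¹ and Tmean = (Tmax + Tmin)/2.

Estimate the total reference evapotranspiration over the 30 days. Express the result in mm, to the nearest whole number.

Tmean = (24.3 + 12.2)/2 = 18.25 °C
0.408 Ra = 0.408 × 14.8 = 6.0384 mm/d equivalent
ET₀ = 0.0023 × 6.0384 × (18.25 + 17.8) × √12.1 = 0.0023 × 6.0384 × 36.05 × 3.4785 = 1.7416 mm/d
Over 30 days: 1.7416 × 30 = 52.248 mm

52 mm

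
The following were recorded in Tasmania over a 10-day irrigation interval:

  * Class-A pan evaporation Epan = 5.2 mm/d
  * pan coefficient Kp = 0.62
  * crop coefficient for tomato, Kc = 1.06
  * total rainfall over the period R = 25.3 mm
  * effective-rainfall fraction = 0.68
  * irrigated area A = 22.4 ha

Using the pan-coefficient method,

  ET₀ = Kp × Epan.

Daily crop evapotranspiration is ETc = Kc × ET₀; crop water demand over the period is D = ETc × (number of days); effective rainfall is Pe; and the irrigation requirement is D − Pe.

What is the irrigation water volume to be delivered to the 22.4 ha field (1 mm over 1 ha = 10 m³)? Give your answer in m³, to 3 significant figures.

ET₀ = 0.62 × 5.2 = 3.2240 mm/d
ETc = Kc × ET₀ = 1.06 × 3.2240 = 3.4174 mm/d
Crop demand D = ETc × 10 d = 3.4174 × 10 = 34.174 mm
Pe = 0.68 × 25.3 = 17.204 mm
D − Pe = 34.174 − 17.204 = 16.970 mm
Volume = 16.970 mm × 22.4 ha × 10 = 3801.3 m³

3800 m³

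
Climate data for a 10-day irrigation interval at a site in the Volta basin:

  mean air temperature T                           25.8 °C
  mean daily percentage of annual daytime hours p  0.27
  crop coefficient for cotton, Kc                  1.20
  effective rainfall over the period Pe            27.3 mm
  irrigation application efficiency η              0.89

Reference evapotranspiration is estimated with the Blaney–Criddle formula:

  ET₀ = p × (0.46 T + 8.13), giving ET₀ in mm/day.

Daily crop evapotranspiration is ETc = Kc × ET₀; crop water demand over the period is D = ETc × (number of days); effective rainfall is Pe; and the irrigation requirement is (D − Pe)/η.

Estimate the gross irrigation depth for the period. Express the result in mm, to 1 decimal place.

42.1 mm

ET₀ = 0.27 × (0.46 × 25.8 + 8.13) = 0.27 × 19.998 = 5.3995 mm/d
ETc = Kc × ET₀ = 1.20 × 5.3995 = 6.4794 mm/d
Crop demand D = ETc × 10 d = 6.4794 × 10 = 64.794 mm
D − Pe = 64.794 − 27.3 = 37.494 mm
Gross irrigation = 37.494 / 0.89 = 42.128 mm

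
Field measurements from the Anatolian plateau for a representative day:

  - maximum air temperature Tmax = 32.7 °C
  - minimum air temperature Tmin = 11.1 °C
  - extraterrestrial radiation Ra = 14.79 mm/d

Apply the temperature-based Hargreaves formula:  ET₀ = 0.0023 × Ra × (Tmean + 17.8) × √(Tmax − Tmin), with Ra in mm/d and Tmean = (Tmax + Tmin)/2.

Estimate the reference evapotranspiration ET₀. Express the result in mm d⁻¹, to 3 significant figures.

Tmean = (32.7 + 11.1)/2 = 21.90 °C
ET₀ = 0.0023 × 14.79 × (21.90 + 17.8) × √21.6 = 0.0023 × 14.79 × 39.70 × 4.6476 = 6.2765 mm/d

6.28 mm d⁻¹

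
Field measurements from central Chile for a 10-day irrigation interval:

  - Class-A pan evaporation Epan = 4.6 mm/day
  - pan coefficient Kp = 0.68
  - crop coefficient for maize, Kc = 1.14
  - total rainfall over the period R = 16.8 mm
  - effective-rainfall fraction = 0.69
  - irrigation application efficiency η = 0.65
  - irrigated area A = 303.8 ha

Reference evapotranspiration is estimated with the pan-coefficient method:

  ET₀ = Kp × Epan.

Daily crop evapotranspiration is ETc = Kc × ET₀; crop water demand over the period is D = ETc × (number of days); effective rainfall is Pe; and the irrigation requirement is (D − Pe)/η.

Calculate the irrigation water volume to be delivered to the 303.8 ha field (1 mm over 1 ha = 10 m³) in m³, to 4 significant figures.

112500 m³

ET₀ = 0.68 × 4.6 = 3.1280 mm/d
ETc = Kc × ET₀ = 1.14 × 3.1280 = 3.5659 mm/d
Crop demand D = ETc × 10 d = 3.5659 × 10 = 35.659 mm
Pe = 0.69 × 16.8 = 11.592 mm
D − Pe = 35.659 − 11.592 = 24.067 mm
Gross irrigation = 24.067 / 0.65 = 37.026 mm
Volume = 37.026 mm × 303.8 ha × 10 = 112485.0 m³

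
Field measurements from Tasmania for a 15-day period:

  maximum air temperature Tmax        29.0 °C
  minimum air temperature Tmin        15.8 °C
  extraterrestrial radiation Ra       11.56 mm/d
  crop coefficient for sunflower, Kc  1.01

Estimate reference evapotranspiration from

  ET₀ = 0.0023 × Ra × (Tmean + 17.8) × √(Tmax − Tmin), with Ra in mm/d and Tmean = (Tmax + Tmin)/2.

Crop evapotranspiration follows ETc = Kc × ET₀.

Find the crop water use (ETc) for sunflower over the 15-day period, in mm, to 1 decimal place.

Tmean = (29.0 + 15.8)/2 = 22.40 °C
ET₀ = 0.0023 × 11.56 × (22.40 + 17.8) × √13.2 = 0.0023 × 11.56 × 40.20 × 3.6332 = 3.8833 mm/d
ETc = Kc × ET₀ = 1.01 × 3.8833 = 3.9221 mm/d
Over 15 days: 3.9221 × 15 = 58.832 mm

58.8 mm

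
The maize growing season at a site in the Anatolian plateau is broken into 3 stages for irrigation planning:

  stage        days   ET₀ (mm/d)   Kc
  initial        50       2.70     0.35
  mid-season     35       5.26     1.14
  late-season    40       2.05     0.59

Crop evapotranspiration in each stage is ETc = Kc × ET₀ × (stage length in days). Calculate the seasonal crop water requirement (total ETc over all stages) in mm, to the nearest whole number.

initial: 0.35 × 2.70 × 50 = 47.25 mm
mid-season: 1.14 × 5.26 × 35 = 209.87 mm
late-season: 0.59 × 2.05 × 40 = 48.38 mm
Seasonal total = 305.50 mm

306 mm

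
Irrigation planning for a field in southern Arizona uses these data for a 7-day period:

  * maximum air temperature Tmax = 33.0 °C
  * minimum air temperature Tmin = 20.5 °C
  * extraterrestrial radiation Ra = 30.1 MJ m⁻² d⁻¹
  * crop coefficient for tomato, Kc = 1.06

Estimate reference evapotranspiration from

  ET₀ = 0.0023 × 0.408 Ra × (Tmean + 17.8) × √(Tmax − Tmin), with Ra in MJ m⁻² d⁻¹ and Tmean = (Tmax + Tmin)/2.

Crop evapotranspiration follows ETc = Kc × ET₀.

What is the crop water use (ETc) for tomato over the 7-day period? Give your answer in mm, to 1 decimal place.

33.0 mm

Tmean = (33.0 + 20.5)/2 = 26.75 °C
0.408 Ra = 0.408 × 30.1 = 12.2808 mm/d equivalent
ET₀ = 0.0023 × 12.2808 × (26.75 + 17.8) × √12.5 = 0.0023 × 12.2808 × 44.55 × 3.5355 = 4.4489 mm/d
ETc = Kc × ET₀ = 1.06 × 4.4489 = 4.7158 mm/d
Over 7 days: 4.7158 × 7 = 33.011 mm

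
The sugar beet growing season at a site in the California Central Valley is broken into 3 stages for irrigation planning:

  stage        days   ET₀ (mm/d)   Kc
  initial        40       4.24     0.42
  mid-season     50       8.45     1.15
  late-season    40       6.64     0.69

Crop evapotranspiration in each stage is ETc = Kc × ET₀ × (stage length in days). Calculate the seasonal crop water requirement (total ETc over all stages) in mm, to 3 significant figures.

740 mm

initial: 0.42 × 4.24 × 40 = 71.23 mm
mid-season: 1.15 × 8.45 × 50 = 485.88 mm
late-season: 0.69 × 6.64 × 40 = 183.26 mm
Seasonal total = 740.37 mm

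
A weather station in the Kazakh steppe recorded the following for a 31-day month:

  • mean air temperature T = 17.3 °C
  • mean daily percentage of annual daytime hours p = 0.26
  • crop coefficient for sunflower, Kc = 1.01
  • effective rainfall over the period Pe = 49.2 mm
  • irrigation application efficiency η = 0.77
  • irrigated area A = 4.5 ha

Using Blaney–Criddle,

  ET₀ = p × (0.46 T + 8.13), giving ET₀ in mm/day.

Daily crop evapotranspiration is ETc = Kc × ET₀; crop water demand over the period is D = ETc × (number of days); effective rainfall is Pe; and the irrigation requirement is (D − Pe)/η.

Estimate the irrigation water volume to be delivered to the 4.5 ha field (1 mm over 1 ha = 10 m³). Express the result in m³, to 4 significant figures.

4779 m³

ET₀ = 0.26 × (0.46 × 17.3 + 8.13) = 0.26 × 16.088 = 4.1829 mm/d
ETc = Kc × ET₀ = 1.01 × 4.1829 = 4.2247 mm/d
Crop demand D = ETc × 31 d = 4.2247 × 31 = 130.966 mm
D − Pe = 130.966 − 49.2 = 81.766 mm
Gross irrigation = 81.766 / 0.77 = 106.190 mm
Volume = 106.190 mm × 4.5 ha × 10 = 4778.6 m³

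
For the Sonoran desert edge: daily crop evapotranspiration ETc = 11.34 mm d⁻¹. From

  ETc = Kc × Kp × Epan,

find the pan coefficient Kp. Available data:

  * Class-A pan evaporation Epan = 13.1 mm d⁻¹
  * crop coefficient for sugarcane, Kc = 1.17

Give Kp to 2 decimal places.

0.74

ETc = Kc × Kp × Epan  ⇒  Kp = ETc / (Kc × Epan)
Kp = 11.34 / (1.17 × 13.1) = 11.34 / 15.327 = 0.7399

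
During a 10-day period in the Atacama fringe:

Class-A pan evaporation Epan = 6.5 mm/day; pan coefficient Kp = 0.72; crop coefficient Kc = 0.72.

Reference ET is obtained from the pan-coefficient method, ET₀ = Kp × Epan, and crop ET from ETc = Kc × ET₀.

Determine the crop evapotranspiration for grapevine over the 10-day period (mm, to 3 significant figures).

ET₀ = 0.72 × 6.5 = 4.6800 mm/d
ETc = Kc × ET₀ = 0.72 × 4.6800 = 3.3696 mm/d
Over 10 days: 3.3696 × 10 = 33.696 mm

33.7 mm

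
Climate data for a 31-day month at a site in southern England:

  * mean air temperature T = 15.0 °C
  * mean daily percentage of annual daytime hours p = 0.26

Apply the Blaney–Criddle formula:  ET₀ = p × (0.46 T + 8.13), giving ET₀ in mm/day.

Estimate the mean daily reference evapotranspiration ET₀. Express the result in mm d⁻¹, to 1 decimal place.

ET₀ = 0.26 × (0.46 × 15.0 + 8.13) = 0.26 × 15.030 = 3.9078 mm/d

3.9 mm d⁻¹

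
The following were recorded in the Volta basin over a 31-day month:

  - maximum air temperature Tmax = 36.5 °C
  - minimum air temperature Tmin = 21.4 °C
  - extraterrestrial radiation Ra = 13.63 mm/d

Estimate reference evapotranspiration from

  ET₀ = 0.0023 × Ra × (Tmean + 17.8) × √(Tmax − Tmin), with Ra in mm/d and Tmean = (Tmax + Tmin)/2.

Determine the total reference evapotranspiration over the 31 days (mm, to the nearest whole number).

177 mm

Tmean = (36.5 + 21.4)/2 = 28.95 °C
ET₀ = 0.0023 × 13.63 × (28.95 + 17.8) × √15.1 = 0.0023 × 13.63 × 46.75 × 3.8859 = 5.6950 mm/d
Over 31 days: 5.6950 × 31 = 176.545 mm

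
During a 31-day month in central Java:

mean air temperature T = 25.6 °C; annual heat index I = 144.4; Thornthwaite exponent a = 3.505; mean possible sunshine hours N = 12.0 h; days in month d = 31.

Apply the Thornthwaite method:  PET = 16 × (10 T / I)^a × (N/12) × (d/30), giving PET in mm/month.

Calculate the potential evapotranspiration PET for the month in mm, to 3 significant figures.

123 mm

10T/I = 10 × 25.6 / 144.4 = 1.7729
(10T/I)^a = 1.7729^3.505 = 7.4411
Uncorrected PET = 16 × 7.4411 = 119.058 mm
Correction = (N/12)(d/30) = (12.0/12)(31/30) = 1.0333
PET = 119.058 × 1.0333 = 123.023 mm/month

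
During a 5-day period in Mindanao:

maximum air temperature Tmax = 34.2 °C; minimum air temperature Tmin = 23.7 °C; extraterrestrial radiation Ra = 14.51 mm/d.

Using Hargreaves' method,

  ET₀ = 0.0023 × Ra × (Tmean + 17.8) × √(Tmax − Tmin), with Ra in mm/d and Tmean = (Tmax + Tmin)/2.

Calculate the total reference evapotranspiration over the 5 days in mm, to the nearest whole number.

25 mm

Tmean = (34.2 + 23.7)/2 = 28.95 °C
ET₀ = 0.0023 × 14.51 × (28.95 + 17.8) × √10.5 = 0.0023 × 14.51 × 46.75 × 3.2404 = 5.0556 mm/d
Over 5 days: 5.0556 × 5 = 25.278 mm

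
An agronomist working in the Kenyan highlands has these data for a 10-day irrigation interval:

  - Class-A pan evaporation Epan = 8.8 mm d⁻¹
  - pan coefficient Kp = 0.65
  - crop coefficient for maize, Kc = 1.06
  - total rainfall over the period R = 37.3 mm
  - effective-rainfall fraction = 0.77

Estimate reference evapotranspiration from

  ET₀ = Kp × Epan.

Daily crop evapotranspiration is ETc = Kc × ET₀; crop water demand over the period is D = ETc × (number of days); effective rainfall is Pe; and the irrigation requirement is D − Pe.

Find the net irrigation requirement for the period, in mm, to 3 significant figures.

31.9 mm

ET₀ = 0.65 × 8.8 = 5.7200 mm/d
ETc = Kc × ET₀ = 1.06 × 5.7200 = 6.0632 mm/d
Crop demand D = ETc × 10 d = 6.0632 × 10 = 60.632 mm
Pe = 0.77 × 37.3 = 28.721 mm
D − Pe = 60.632 − 28.721 = 31.911 mm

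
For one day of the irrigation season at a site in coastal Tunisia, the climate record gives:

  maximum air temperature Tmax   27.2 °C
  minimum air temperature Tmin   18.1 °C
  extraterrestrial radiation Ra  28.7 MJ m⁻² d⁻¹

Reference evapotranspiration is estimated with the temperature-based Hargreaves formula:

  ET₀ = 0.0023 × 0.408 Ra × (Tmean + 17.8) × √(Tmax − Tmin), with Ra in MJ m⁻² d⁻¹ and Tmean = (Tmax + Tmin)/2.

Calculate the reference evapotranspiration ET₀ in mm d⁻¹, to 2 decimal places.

3.29 mm d⁻¹

Tmean = (27.2 + 18.1)/2 = 22.65 °C
0.408 Ra = 0.408 × 28.7 = 11.7096 mm/d equivalent
ET₀ = 0.0023 × 11.7096 × (22.65 + 17.8) × √9.1 = 0.0023 × 11.7096 × 40.45 × 3.0166 = 3.2863 mm/d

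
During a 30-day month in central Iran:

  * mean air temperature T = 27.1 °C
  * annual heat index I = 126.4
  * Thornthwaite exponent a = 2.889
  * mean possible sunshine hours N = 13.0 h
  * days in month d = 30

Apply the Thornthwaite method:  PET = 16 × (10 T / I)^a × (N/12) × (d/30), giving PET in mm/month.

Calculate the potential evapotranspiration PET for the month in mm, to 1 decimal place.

10T/I = 10 × 27.1 / 126.4 = 2.1440
(10T/I)^a = 2.1440^2.889 = 9.0554
Uncorrected PET = 16 × 9.0554 = 144.886 mm
Correction = (N/12)(d/30) = (13.0/12)(30/30) = 1.0833
PET = 144.886 × 1.0833 = 156.955 mm/month

157.0 mm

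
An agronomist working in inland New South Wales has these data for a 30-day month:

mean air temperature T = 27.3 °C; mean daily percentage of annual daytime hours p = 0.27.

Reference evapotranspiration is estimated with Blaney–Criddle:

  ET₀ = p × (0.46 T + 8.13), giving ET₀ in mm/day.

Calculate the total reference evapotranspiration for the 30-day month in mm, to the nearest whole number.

168 mm

ET₀ = 0.27 × (0.46 × 27.3 + 8.13) = 0.27 × 20.688 = 5.5858 mm/d
Monthly total = 5.5858 × 30 = 167.574 mm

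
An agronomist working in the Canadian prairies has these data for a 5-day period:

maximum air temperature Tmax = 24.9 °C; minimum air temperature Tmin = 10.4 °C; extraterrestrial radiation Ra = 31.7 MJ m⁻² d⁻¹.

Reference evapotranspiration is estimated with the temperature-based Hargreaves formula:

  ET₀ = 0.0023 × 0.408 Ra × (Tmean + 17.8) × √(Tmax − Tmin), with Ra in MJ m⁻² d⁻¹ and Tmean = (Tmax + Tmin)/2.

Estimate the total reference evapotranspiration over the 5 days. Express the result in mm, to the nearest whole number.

Tmean = (24.9 + 10.4)/2 = 17.65 °C
0.408 Ra = 0.408 × 31.7 = 12.9336 mm/d equivalent
ET₀ = 0.0023 × 12.9336 × (17.65 + 17.8) × √14.5 = 0.0023 × 12.9336 × 35.45 × 3.8079 = 4.0156 mm/d
Over 5 days: 4.0156 × 5 = 20.078 mm

20 mm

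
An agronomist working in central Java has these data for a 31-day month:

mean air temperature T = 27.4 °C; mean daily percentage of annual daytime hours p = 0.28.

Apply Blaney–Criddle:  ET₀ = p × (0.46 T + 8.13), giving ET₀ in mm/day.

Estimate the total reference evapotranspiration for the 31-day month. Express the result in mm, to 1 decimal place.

ET₀ = 0.28 × (0.46 × 27.4 + 8.13) = 0.28 × 20.734 = 5.8055 mm/d
Monthly total = 5.8055 × 31 = 179.971 mm

180.0 mm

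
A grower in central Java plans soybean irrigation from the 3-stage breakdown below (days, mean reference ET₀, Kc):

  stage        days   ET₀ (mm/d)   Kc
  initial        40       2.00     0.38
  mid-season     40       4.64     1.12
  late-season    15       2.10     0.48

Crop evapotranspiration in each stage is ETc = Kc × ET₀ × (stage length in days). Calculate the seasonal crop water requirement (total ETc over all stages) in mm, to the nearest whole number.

initial: 0.38 × 2.00 × 40 = 30.40 mm
mid-season: 1.12 × 4.64 × 40 = 207.87 mm
late-season: 0.48 × 2.10 × 15 = 15.12 mm
Seasonal total = 253.39 mm

253 mm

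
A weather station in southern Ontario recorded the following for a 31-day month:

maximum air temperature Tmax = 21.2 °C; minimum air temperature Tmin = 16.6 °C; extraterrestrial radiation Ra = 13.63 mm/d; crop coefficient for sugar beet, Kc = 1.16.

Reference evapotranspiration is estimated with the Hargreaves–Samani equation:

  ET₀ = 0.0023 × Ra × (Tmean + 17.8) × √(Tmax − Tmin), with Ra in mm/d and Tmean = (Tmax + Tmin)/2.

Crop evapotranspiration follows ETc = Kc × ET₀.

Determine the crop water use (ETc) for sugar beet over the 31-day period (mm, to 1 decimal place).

88.7 mm

Tmean = (21.2 + 16.6)/2 = 18.90 °C
ET₀ = 0.0023 × 13.63 × (18.90 + 17.8) × √4.6 = 0.0023 × 13.63 × 36.70 × 2.1448 = 2.4676 mm/d
ETc = Kc × ET₀ = 1.16 × 2.4676 = 2.8624 mm/d
Over 31 days: 2.8624 × 31 = 88.734 mm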